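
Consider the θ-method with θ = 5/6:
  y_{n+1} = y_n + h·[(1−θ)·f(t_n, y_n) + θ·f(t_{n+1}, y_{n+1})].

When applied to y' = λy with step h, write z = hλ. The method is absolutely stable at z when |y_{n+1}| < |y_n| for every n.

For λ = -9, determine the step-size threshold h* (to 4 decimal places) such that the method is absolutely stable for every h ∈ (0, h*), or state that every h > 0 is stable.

With y'=λy (z=hλ):
  y_{n+1} = y_n + z·[1/6·y_n + 5/6·y_{n+1}] ⇒ (1 − 5/6z)y_{n+1} = (1 + 1/6z)y_n
  so R(z) = (1 + 1/6z)/(1 − 5/6z).

Solve |R(x)|<1 on ℝ⁻.
x=-1.4: |R|=0.3538
x=-2: |R|=0.2500
x=-10: |R|=0.0714
x=-100: |R|=0.1858
θ=5/6≥1/2 ⇒ |1+1/6x|<|1−5/6x| ∀x<0 ⇒ unbounded interval.

(−∞, 0) — no finite endpoint. Any h>0 works for λ=-9.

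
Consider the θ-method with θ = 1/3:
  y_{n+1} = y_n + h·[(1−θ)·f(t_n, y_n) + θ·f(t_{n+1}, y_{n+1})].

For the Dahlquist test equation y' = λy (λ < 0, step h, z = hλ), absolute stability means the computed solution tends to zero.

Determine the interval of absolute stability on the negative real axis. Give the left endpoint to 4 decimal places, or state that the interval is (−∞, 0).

Set f=λy, z=hλ:
  y_{n+1} = y_n + z·[2/3·y_n + 1/3·y_{n+1}] ⇒ (1 − 1/3z)y_{n+1} = (1 + 2/3z)y_n
  Hence R(z) = (1 + 2/3z)/(1 − 1/3z).

Need |R(x)|<1, x<0.
x=-1.66: |R|=0.0687
R=−1: 1+2/3x = −1+1/3x ⇒ -1/3x=2 ⇒ x=2/(-1/3)=-6.0000
Confirm numerically:
  x=-5.635: |R|=0.95773 <1
  x=-4.357: |R|=0.77668 <1
  x=-2.876: |R|=0.46835 <1
  x=-6.171: |R|=1.01865 >1
  x=-6.113: |R|=1.01240 >1
Interval (-6.0000, 0).

(-6.0000, 0).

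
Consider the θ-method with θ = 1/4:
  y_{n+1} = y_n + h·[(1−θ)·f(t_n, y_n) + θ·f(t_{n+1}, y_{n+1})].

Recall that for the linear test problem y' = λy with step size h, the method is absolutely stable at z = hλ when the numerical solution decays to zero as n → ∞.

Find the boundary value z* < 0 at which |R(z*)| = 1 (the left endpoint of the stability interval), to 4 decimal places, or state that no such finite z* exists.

On y'=λy, z=hλ:
  y_{n+1} = y_n + z·[3/4·y_n + 1/4·y_{n+1}] ⇒ (1 − 1/4z)y_{n+1} = (1 + 3/4z)y_n
  ⇒ R(z) = (1 + 3/4z)/(1 − 1/4z).

Find x<0 with |R(x)|<1.
x=-1.41: |R|=0.0425
R=−1: 1+3/4x = −1+1/4x ⇒ -1/2x=2 ⇒ x=2/(-1/2)=-4.0000
Confirm numerically:
  x=-3.259: |R|=0.79584 <1
  x=-1.709: |R|=0.19741 <1
  x=-1.603: |R|=0.14439 <1
  x=-4.067: |R|=1.01661 >1
  x=-4.031: |R|=1.00772 >1
So |R|<1 on (-4.0000, 0).

z* = -4.0000.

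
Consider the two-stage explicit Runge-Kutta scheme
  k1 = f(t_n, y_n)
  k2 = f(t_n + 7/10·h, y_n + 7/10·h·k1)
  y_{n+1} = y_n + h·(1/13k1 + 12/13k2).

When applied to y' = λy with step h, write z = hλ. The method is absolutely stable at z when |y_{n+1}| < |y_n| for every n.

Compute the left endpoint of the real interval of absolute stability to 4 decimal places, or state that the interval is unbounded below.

z* = -1.5476.

On y'=λy, z=hλ:
  k1=λy_n ⇒ h·k1=z·y_n;  k2=λ(1+7/10z)y_n ⇒ h·k2=z(1+7/10z)y_n
  y_{n+1}/y_n = 1 + 1/13z + 12/13z(1+7/10z) = 1 + z + 42/65z²
  R(z) = 1 + z + 42/65z².

Solve |R(x)|<1 on ℝ⁻.
x=-1.15: |R|=0.7045
R=1: x+42/65x²=0 ⇒ x=−65/42=-1.5476; min R=1−1/(4·42/65)=0.6131>−1
Confirm numerically:
  x=-1.331: |R|=0.81370 <1
  x=-1.207: |R|=0.73435 <1
  x=-0.739: |R|=0.61388 <1
  x=-0.670: |R|=0.62006 <1
  x=-1.955: |R|=1.51462 >1
  x=-1.947: |R|=1.50245 >1
  x=-1.833: |R|=1.33801 >1
Stable set (-1.5476, 0).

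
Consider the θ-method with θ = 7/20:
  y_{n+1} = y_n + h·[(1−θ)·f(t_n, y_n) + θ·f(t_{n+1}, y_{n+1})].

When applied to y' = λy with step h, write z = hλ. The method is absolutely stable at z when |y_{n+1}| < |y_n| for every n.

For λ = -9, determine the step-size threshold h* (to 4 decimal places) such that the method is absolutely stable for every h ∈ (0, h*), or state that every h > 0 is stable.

With y'=λy (z=hλ):
  y_{n+1} = y_n + z·[13/20·y_n + 7/20·y_{n+1}] ⇒ (1 − 7/20z)y_{n+1} = (1 + 13/20z)y_n
  R(z) = (1 + 13/20z)/(1 − 7/20z).

Boundary: |R(x)|=1, x<0.
x=-1.19: |R|=0.1599
R=−1: 1+13/20x = −1+7/20x ⇒ -3/10x=2 ⇒ x=2/(-3/10)=-6.6667
Confirm numerically:
  x=-5.910: |R|=0.92602 <1
  x=-5.422: |R|=0.87114 <1
  x=-4.616: |R|=0.76480 <1
  x=-3.425: |R|=0.55770 <1
  x=-6.926: |R|=1.02272 >1
  x=-6.919: |R|=1.02212 >1
Interval (-6.6667, 0).

(-6.6667,0); λ=-9 ⇒ h* = (20/3)/9 = 0.7407.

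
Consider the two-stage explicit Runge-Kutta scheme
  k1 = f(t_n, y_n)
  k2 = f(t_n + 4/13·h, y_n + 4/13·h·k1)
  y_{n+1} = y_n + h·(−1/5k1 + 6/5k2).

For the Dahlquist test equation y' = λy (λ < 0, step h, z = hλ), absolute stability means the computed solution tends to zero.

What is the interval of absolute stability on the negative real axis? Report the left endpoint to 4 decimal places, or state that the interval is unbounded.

z∈(-2.7083,0).

On y'=λy, z=hλ:
  k1=λy_n ⇒ h·k1=z·y_n;  k2=λ(1+4/13z)y_n ⇒ h·k2=z(1+4/13z)y_n
  y_{n+1}/y_n = 1 − 1/5z + 6/5z(1+4/13z) = 1 + z + 24/65z²
  Hence R(z) = 1 + z + 24/65z².

Boundary: |R(x)|=1, x<0.
x=-1.71: |R|=0.3697
R=1: x+24/65x²=0 ⇒ x=−65/24=-2.7083; min R=1−1/(4·24/65)=0.3229>−1
Confirm numerically:
  x=-2.543: |R|=0.84476 <1
  x=-2.392: |R|=0.72061 <1
  x=-2.154: |R|=0.55913 <1
  x=-1.372: |R|=0.32303 <1
  x=-3.196: |R|=1.57548 >1
  x=-2.885: |R|=1.18819 >1
  x=-2.882: |R|=1.18480 >1
Interval (-2.7083, 0).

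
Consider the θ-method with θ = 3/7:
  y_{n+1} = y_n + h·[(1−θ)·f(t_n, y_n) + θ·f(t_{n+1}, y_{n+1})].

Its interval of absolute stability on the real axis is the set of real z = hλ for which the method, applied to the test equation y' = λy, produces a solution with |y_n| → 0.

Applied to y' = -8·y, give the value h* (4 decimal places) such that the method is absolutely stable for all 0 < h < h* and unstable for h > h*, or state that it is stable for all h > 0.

(-14.0000,0); λ=-8 ⇒ h* = (14)/8 = 1.7500.

With y'=λy (z=hλ):
  y_{n+1} = y_n + z·[4/7·y_n + 3/7·y_{n+1}] ⇒ (1 − 3/7z)y_{n+1} = (1 + 4/7z)y_n
  Hence R(z) = (1 + 4/7z)/(1 − 3/7z).

Need |R(x)|<1, x<0.
x=-1.73: |R|=0.0066
R=−1: 1+4/7x = −1+3/7x ⇒ -1/7x=2 ⇒ x=2/(-1/7)=-14.0000
Confirm numerically:
  x=-8.600: |R|=0.83537 <1
  x=-8.433: |R|=0.82764 <1
  x=-7.554: |R|=0.78268 <1
  x=-6.093: |R|=0.68721 <1
  x=-14.300: |R|=1.00601 >1
  x=-14.046: |R|=1.00094 >1
So |R|<1 on (-14.0000, 0).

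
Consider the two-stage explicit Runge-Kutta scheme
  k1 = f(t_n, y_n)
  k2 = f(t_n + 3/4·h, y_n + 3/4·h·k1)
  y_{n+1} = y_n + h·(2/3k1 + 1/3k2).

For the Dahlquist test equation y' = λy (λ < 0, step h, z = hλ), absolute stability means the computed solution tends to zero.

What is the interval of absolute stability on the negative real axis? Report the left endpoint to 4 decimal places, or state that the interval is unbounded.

On y'=λy, z=hλ:
  k1=λy_n ⇒ h·k1=z·y_n;  k2=λ(1+3/4z)y_n ⇒ h·k2=z(1+3/4z)y_n
  y_{n+1}/y_n = 1 + 2/3z + 1/3z(1+3/4z) = 1 + z + 1/4z²
  R(z) = 1 + z + 1/4z².

Boundary: |R(x)|=1, x<0.
x=-1.15: |R|=0.1806
R=1: x+1/4x²=0 ⇒ x=−4=-4.0000; min R=1−1/(4·1/4)=0.0000>−1
Confirm numerically:
  x=-2.764: |R|=0.14592 <1
  x=-2.612: |R|=0.09364 <1
  x=-2.408: |R|=0.04162 <1
  x=-2.062: |R|=0.00096 <1
  x=-4.376: |R|=1.41134 >1
  x=-4.139: |R|=1.14383 >1
  x=-4.103: |R|=1.10565 >1
So |R|<1 on (-4.0000, 0).

(-4.0000, 0).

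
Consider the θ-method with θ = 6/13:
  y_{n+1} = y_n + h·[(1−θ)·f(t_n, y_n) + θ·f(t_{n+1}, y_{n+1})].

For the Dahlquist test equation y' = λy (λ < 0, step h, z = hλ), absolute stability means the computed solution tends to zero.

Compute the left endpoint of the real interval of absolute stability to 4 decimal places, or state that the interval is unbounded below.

left endpoint -26.0000.

With y'=λy (z=hλ):
  y_{n+1} = y_n + z·[7/13·y_n + 6/13·y_{n+1}] ⇒ (1 − 6/13z)y_{n+1} = (1 + 7/13z)y_n
  so R(z) = (1 + 7/13z)/(1 − 6/13z).

Need |R(x)|<1, x<0.
x=-1.36: |R|=0.1645
R=−1: 1+7/13x = −1+6/13x ⇒ -1/13x=2 ⇒ x=2/(-1/13)=-26.0000
Confirm numerically:
  x=-23.777: |R|=0.98572 <1
  x=-22.439: |R|=0.97588 <1
  x=-18.488: |R|=0.93938 <1
  x=-13.784: |R|=0.87236 <1
  x=-26.172: |R|=1.00101 >1
  x=-26.044: |R|=1.00026 >1
Interval (-26.0000, 0).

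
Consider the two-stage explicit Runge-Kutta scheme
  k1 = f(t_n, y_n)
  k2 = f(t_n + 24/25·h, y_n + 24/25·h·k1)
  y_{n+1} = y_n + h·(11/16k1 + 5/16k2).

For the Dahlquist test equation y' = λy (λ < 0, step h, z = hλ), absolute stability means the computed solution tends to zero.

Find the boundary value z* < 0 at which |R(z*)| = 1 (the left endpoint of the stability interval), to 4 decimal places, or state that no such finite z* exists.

On y'=λy, z=hλ:
  k1=λy_n ⇒ h·k1=z·y_n;  k2=λ(1+24/25z)y_n ⇒ h·k2=z(1+24/25z)y_n
  y_{n+1}/y_n = 1 + 11/16z + 5/16z(1+24/25z) = 1 + z + 3/10z²
  Hence R(z) = 1 + z + 3/10z².

Need |R(x)|<1, x<0.
x=-0.65: |R|=0.4768
R=1: x+3/10x²=0 ⇒ x=−10/3=-3.3333; min R=1−1/(4·3/10)=0.1667>−1
Confirm numerically:
  x=-3.275: |R|=0.94269 <1
  x=-3.067: |R|=0.75495 <1
  x=-2.533: |R|=0.39183 <1
  x=-3.677: |R|=1.37910 >1
  x=-3.631: |R|=1.32425 >1
So |R|<1 on (-3.3333, 0).

z* = -3.3333.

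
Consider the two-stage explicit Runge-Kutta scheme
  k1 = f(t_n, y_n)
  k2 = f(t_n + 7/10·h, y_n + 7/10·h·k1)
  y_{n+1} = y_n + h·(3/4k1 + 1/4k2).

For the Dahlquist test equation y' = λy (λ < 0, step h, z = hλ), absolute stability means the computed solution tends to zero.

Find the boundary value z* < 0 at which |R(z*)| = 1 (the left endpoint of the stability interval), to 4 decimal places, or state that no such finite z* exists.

Set f=λy, z=hλ:
  k1=λy_n ⇒ h·k1=z·y_n;  k2=λ(1+7/10z)y_n ⇒ h·k2=z(1+7/10z)y_n
  y_{n+1}/y_n = 1 + 3/4z + 1/4z(1+7/10z) = 1 + z + 7/40z²
  Hence R(z) = 1 + z + 7/40z².

Boundary: |R(x)|=1, x<0.
x=-1.21: |R|=0.0462
R=1: x+7/40x²=0 ⇒ x=−40/7=-5.7143; min R=1−1/(4·7/40)=-0.4286>−1
Confirm numerically:
  x=-5.411: |R|=0.71281 <1
  x=-5.342: |R|=0.65197 <1
  x=-5.130: |R|=0.47546 <1
  x=-6.072: |R|=1.38011 >1
  x=-6.026: |R|=1.32872 >1
Stable set (-5.7143, 0).

z* = -5.7143.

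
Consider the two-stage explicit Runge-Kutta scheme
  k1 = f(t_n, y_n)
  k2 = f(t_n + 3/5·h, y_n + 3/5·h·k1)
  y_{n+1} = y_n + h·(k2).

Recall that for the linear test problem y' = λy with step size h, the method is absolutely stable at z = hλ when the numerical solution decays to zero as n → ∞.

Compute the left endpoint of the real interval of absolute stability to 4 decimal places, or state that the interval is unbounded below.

left endpoint -1.6667.

Test eqn y'=λy, z=hλ:
  k1=λy_n ⇒ h·k1=z·y_n;  k2=λ(1+3/5z)y_n ⇒ h·k2=z(1+3/5z)y_n
  y_{n+1}/y_n = 1 + z(1+3/5z) = 1 + z + 3/5z²
  R(z) = 1 + z + 3/5z².

Need |R(x)|<1, x<0.
x=-1.8: |R|=1.1440
R=1: x+3/5x²=0 ⇒ x=−5/3=-1.6667; min R=1−1/(4·3/5)=0.5833>−1
Confirm numerically:
  x=-1.311: |R|=0.72023 <1
  x=-1.283: |R|=0.70465 <1
  x=-0.935: |R|=0.58954 <1
  x=-2.190: |R|=1.68766 >1
  x=-1.716: |R|=1.05079 >1
  x=-1.713: |R|=1.04762 >1
Stable set (-1.6667, 0).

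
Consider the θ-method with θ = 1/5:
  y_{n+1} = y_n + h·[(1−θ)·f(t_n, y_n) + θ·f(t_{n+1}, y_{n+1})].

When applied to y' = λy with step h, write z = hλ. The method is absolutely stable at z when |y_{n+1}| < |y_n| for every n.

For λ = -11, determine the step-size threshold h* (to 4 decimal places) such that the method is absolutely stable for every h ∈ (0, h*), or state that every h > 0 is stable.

(-3.3333,0); λ=-11 ⇒ h* = (10/3)/11 = 0.3030.

Set f=λy, z=hλ:
  y_{n+1} = y_n + z·[4/5·y_n + 1/5·y_{n+1}] ⇒ (1 − 1/5z)y_{n+1} = (1 + 4/5z)y_n
  R(z) = (1 + 4/5z)/(1 − 1/5z).

Boundary: |R(x)|=1, x<0.
x=-0.42: |R|=0.6125
R=−1: 1+4/5x = −1+1/5x ⇒ -3/5x=2 ⇒ x=2/(-3/5)=-3.3333
Confirm numerically:
  x=-2.825: |R|=0.80511 <1
  x=-2.419: |R|=0.63027 <1
  x=-2.026: |R|=0.44179 <1
  x=-3.812: |R|=1.16296 >1
  x=-3.717: |R|=1.13204 >1
  x=-3.463: |R|=1.04596 >1
Interval (-3.3333, 0).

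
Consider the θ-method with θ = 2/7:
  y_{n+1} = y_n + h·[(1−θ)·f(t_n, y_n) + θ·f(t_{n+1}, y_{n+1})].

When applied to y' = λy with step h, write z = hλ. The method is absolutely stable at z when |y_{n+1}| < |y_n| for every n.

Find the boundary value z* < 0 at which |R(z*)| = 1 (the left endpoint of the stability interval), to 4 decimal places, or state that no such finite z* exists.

left endpoint -4.6667.

With y'=λy (z=hλ):
  y_{n+1} = y_n + z·[5/7·y_n + 2/7·y_{n+1}] ⇒ (1 − 2/7z)y_{n+1} = (1 + 5/7z)y_n
  R(z) = (1 + 5/7z)/(1 − 2/7z).

Need |R(x)|<1, x<0.
x=-1.5: |R|=0.0500
R=−1: 1+5/7x = −1+2/7x ⇒ -3/7x=2 ⇒ x=2/(-3/7)=-4.6667
Confirm numerically:
  x=-3.469: |R|=0.74222 <1
  x=-2.650: |R|=0.50813 <1
  x=-2.467: |R|=0.44704 <1
  x=-1.915: |R|=0.23777 <1
  x=-5.180: |R|=1.08871 >1
  x=-4.902: |R|=1.04201 >1
So |R|<1 on (-4.6667, 0).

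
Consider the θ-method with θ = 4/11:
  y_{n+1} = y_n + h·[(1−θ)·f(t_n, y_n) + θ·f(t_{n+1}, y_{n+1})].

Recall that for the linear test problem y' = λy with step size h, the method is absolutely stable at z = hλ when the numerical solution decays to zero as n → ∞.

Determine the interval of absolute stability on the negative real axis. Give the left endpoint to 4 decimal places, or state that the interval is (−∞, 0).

(-7.3333, 0).

Test eqn y'=λy, z=hλ:
  y_{n+1} = y_n + z·[7/11·y_n + 4/11·y_{n+1}] ⇒ (1 − 4/11z)y_{n+1} = (1 + 7/11z)y_n
  ⇒ R(z) = (1 + 7/11z)/(1 − 4/11z).

Need |R(x)|<1, x<0.
x=-1: |R|=0.2667
R=−1: 1+7/11x = −1+4/11x ⇒ -3/11x=2 ⇒ x=2/(-3/11)=-7.3333
Confirm numerically:
  x=-7.138: |R|=0.98518 <1
  x=-7.042: |R|=0.97769 <1
  x=-6.792: |R|=0.95745 <1
  x=-7.920: |R|=1.04124 >1
  x=-7.725: |R|=1.02804 >1
  x=-7.505: |R|=1.01255 >1
Stable set (-7.3333, 0).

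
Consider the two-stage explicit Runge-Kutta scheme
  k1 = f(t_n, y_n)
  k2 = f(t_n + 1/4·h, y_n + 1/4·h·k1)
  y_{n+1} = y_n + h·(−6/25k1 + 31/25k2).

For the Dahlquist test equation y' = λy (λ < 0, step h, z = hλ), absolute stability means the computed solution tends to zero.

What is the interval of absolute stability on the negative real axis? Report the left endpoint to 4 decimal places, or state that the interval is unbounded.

On y'=λy, z=hλ:
  k1=λy_n ⇒ h·k1=z·y_n;  k2=λ(1+1/4z)y_n ⇒ h·k2=z(1+1/4z)y_n
  y_{n+1}/y_n = 1 − 6/25z + 31/25z(1+1/4z) = 1 + z + 31/100z²
  R(z) = 1 + z + 31/100z².

Find x<0 with |R(x)|<1.
x=-0.71: |R|=0.4463
R=1: x+31/100x²=0 ⇒ x=−100/31=-3.2258; min R=1−1/(4·31/100)=0.1935>−1
Confirm numerically:
  x=-2.834: |R|=0.65578 <1
  x=-2.574: |R|=0.47990 <1
  x=-2.548: |R|=0.46461 <1
  x=-1.729: |R|=0.19773 <1
  x=-3.679: |R|=1.51686 >1
  x=-3.550: |R|=1.35678 >1
  x=-3.310: |R|=1.08639 >1
So |R|<1 on (-3.2258, 0).

z∈(-3.2258,0).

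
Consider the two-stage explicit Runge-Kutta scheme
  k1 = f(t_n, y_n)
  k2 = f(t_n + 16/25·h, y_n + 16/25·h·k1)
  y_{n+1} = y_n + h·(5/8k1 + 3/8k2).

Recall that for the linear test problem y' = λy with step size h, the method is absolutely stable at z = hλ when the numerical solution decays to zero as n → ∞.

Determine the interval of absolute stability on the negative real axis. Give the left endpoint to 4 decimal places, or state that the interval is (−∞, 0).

Test eqn y'=λy, z=hλ:
  k1=λy_n ⇒ h·k1=z·y_n;  k2=λ(1+16/25z)y_n ⇒ h·k2=z(1+16/25z)y_n
  y_{n+1}/y_n = 1 + 5/8z + 3/8z(1+16/25z) = 1 + z + 6/25z²
  Hence R(z) = 1 + z + 6/25z².

Need |R(x)|<1, x<0.
x=-1.44: |R|=0.0577
R=1: x+6/25x²=0 ⇒ x=−25/6=-4.1667; min R=1−1/(4·6/25)=-0.0417>−1
Confirm numerically:
  x=-4.132: |R|=0.96562 <1
  x=-2.609: |R|=0.02465 <1
  x=-2.553: |R|=0.01127 <1
  x=-2.527: |R|=0.00557 <1
  x=-4.463: |R|=1.31741 >1
  x=-4.388: |R|=1.23309 >1
Interval (-4.1667, 0).

(-4.1667, 0).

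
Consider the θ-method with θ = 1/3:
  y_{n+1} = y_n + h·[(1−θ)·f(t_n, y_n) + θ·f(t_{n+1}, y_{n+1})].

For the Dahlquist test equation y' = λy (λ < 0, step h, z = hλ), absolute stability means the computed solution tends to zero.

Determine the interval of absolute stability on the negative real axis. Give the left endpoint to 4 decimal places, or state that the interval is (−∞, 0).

z∈(-6.0000,0).

On y'=λy, z=hλ:
  y_{n+1} = y_n + z·[2/3·y_n + 1/3·y_{n+1}] ⇒ (1 − 1/3z)y_{n+1} = (1 + 2/3z)y_n
  Hence R(z) = (1 + 2/3z)/(1 − 1/3z).

Solve |R(x)|<1 on ℝ⁻.
x=-0.94: |R|=0.2843
R=−1: 1+2/3x = −1+1/3x ⇒ -1/3x=2 ⇒ x=2/(-1/3)=-6.0000
Confirm numerically:
  x=-5.453: |R|=0.93529 <1
  x=-4.583: |R|=0.81313 <1
  x=-3.721: |R|=0.66091 <1
  x=-3.068: |R|=0.51681 <1
  x=-6.291: |R|=1.03132 >1
  x=-6.287: |R|=1.03090 >1
  x=-6.025: |R|=1.00277 >1
Interval (-6.0000, 0).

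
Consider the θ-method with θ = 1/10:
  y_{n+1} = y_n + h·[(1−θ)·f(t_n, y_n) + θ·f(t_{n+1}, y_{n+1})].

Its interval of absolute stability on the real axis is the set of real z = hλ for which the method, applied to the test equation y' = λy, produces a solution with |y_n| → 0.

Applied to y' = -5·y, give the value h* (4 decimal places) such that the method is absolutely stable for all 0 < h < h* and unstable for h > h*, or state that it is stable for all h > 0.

(-2.5000,0); λ=-5 ⇒ h* = (5/2)/5 = 0.5000.

With y'=λy (z=hλ):
  y_{n+1} = y_n + z·[9/10·y_n + 1/10·y_{n+1}] ⇒ (1 − 1/10z)y_{n+1} = (1 + 9/10z)y_n
  ⇒ R(z) = (1 + 9/10z)/(1 − 1/10z).

Need |R(x)|<1, x<0.
x=-1.18: |R|=0.0555
R=−1: 1+9/10x = −1+1/10x ⇒ -4/5x=2 ⇒ x=2/(-4/5)=-2.5000
Confirm numerically:
  x=-1.893: |R|=0.59169 <1
  x=-1.699: |R|=0.45226 <1
  x=-1.637: |R|=0.40672 <1
  x=-3.096: |R|=1.36408 >1
  x=-2.852: |R|=1.21911 >1
  x=-2.706: |R|=1.12970 >1
So |R|<1 on (-2.5000, 0).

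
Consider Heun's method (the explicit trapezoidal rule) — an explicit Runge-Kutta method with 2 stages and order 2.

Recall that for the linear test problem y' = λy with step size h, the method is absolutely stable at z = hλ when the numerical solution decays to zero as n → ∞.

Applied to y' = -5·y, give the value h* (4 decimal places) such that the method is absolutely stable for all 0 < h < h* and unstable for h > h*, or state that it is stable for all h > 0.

On y'=λy, z=hλ:
  order 2, 2-stage ⇒ R(z)=1+z+z^2/2
  (e.g. R(-1.39)=0.57605, |R|=0.57605)

Solve |R(x)|<1 on ℝ⁻.
x=-1.39: |R|=0.5760
|R(-2.31)|=1.3580 |R(-0.94)|=0.5018 |R(-0.76)|=0.5288
Bisect:
  x_lo=-2.6157 |R|=1.8052  x_hi=-0.1851 |R|=0.8320
  mid=-1.40037 |R|=0.58015 →hi
  mid=-2.00801 |R|=1.00805 →lo
  mid=-1.70419 |R|=0.74794 →hi
  mid=-1.85610 |R|=0.86646 →hi
  mid=-1.93206 |R|=0.93437 →hi
  mid=-1.97004 |R|=0.97049 →hi
  mid=-1.98903 |R|=0.98909 →hi
  mid=-1.99852 |R|=0.99852 →hi
  mid=-2.00327 |R|=1.00327 →lo
  mid=-2.00089 |R|=1.00089 →lo
  ...
  [-2.00000,-1.99985] ⇒ x*=-2.0000
So |R|<1 on (-2.0000, 0).

(-2.0000,0); λ=-5 ⇒ h* = 0.4000.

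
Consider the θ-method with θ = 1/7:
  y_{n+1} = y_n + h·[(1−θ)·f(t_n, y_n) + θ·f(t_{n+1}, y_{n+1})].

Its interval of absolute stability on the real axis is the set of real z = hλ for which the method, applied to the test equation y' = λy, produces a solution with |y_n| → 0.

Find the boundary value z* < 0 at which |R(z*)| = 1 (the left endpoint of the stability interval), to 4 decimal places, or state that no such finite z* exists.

On y'=λy, z=hλ:
  y_{n+1} = y_n + z·[6/7·y_n + 1/7·y_{n+1}] ⇒ (1 − 1/7z)y_{n+1} = (1 + 6/7z)y_n
  Hence R(z) = (1 + 6/7z)/(1 − 1/7z).

Boundary: |R(x)|=1, x<0.
x=-1.4: |R|=0.1667
R=−1: 1+6/7x = −1+1/7x ⇒ -5/7x=2 ⇒ x=2/(-5/7)=-2.8000
Confirm numerically:
  x=-1.901: |R|=0.49500 <1
  x=-1.649: |R|=0.33461 <1
  x=-1.635: |R|=0.32542 <1
  x=-3.325: |R|=1.25424 >1
  x=-2.991: |R|=1.09559 >1
Interval (-2.8000, 0).

z* = -2.8000.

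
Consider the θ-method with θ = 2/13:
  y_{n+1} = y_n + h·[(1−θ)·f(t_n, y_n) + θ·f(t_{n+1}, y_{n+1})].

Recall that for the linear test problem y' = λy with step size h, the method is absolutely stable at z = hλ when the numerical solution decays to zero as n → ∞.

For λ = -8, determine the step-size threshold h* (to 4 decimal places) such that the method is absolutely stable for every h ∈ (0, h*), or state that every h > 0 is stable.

(-2.8889,0); λ=-8 ⇒ h* = (26/9)/8 = 0.3611.

On y'=λy, z=hλ:
  y_{n+1} = y_n + z·[11/13·y_n + 2/13·y_{n+1}] ⇒ (1 − 2/13z)y_{n+1} = (1 + 11/13z)y_n
  so R(z) = (1 + 11/13z)/(1 − 2/13z).

Boundary: |R(x)|=1, x<0.
x=-1.43: |R|=0.1721
R=−1: 1+11/13x = −1+2/13x ⇒ -9/13x=2 ⇒ x=2/(-9/13)=-2.8889
Confirm numerically:
  x=-1.903: |R|=0.47203 <1
  x=-1.813: |R|=0.41760 <1
  x=-1.578: |R|=0.26974 <1
  x=-1.454: |R|=0.18821 <1
  x=-3.245: |R|=1.16444 >1
  x=-3.027: |R|=1.06524 >1
  x=-2.951: |R|=1.02957 >1
Interval (-2.8889, 0).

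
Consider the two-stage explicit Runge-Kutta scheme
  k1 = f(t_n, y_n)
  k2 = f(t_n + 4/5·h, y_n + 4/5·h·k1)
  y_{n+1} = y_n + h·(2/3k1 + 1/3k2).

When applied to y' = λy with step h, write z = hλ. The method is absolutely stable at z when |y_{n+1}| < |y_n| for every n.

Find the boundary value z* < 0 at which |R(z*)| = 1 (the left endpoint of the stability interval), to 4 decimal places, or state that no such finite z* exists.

z* = -3.7500.

Test eqn y'=λy, z=hλ:
  k1=λy_n ⇒ h·k1=z·y_n;  k2=λ(1+4/5z)y_n ⇒ h·k2=z(1+4/5z)y_n
  y_{n+1}/y_n = 1 + 2/3z + 1/3z(1+4/5z) = 1 + z + 4/15z²
  R(z) = 1 + z + 4/15z².

Solve |R(x)|<1 on ℝ⁻.
x=-1.5: |R|=0.1000
R=1: x+4/15x²=0 ⇒ x=−15/4=-3.7500; min R=1−1/(4·4/15)=0.0625>−1
Confirm numerically:
  x=-2.406: |R|=0.13769 <1
  x=-2.000: |R|=0.06667 <1
  x=-1.846: |R|=0.06272 <1
  x=-4.324: |R|=1.66186 >1
  x=-4.163: |R|=1.45849 >1
Interval (-3.7500, 0).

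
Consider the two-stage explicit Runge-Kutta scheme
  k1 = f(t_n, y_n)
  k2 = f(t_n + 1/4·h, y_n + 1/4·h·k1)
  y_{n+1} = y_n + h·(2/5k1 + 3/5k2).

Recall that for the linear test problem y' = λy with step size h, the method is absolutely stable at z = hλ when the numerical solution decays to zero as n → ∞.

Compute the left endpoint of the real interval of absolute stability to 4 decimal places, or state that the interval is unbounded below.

left endpoint -6.6667.

On y'=λy, z=hλ:
  k1=λy_n ⇒ h·k1=z·y_n;  k2=λ(1+1/4z)y_n ⇒ h·k2=z(1+1/4z)y_n
  y_{n+1}/y_n = 1 + 2/5z + 3/5z(1+1/4z) = 1 + z + 3/20z²
  ⇒ R(z) = 1 + z + 3/20z².

Find x<0 with |R(x)|<1.
x=-1.03: |R|=0.1291
R=1: x+3/20x²=0 ⇒ x=−20/3=-6.6667; min R=1−1/(4·3/20)=-0.6667>−1
Confirm numerically:
  x=-5.655: |R|=0.14185 <1
  x=-5.316: |R|=0.07702 <1
  x=-4.407: |R|=0.49375 <1
  x=-4.122: |R|=0.57337 <1
  x=-6.973: |R|=1.32041 >1
  x=-6.835: |R|=1.17258 >1
  x=-6.774: |R|=1.10906 >1
So |R|<1 on (-6.6667, 0).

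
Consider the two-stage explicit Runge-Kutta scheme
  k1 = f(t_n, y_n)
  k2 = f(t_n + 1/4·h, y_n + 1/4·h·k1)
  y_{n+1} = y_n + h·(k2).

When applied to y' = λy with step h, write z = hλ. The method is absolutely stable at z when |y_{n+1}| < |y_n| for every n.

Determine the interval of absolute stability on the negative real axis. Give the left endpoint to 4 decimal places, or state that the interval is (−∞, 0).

(-4.0000, 0).

With y'=λy (z=hλ):
  k1=λy_n ⇒ h·k1=z·y_n;  k2=λ(1+1/4z)y_n ⇒ h·k2=z(1+1/4z)y_n
  y_{n+1}/y_n = 1 + z(1+1/4z) = 1 + z + 1/4z²
  so R(z) = 1 + z + 1/4z².

Boundary: |R(x)|=1, x<0.
x=-1.65: |R|=0.0306
R=1: x+1/4x²=0 ⇒ x=−4=-4.0000; min R=1−1/(4·1/4)=0.0000>−1
Confirm numerically:
  x=-3.779: |R|=0.79121 <1
  x=-3.370: |R|=0.46923 <1
  x=-2.324: |R|=0.02624 <1
  x=-4.355: |R|=1.38651 >1
  x=-4.274: |R|=1.29277 >1
  x=-4.082: |R|=1.08368 >1
So |R|<1 on (-4.0000, 0).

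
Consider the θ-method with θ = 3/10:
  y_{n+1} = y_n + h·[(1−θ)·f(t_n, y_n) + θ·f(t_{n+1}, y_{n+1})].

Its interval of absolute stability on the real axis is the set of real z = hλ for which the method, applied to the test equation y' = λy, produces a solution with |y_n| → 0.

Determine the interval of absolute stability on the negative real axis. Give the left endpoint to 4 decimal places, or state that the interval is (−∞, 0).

Test eqn y'=λy, z=hλ:
  y_{n+1} = y_n + z·[7/10·y_n + 3/10·y_{n+1}] ⇒ (1 − 3/10z)y_{n+1} = (1 + 7/10z)y_n
  Hence R(z) = (1 + 7/10z)/(1 − 3/10z).

Find x<0 with |R(x)|<1.
x=-1.56: |R|=0.0627
R=−1: 1+7/10x = −1+3/10x ⇒ -2/5x=2 ⇒ x=2/(-2/5)=-5.0000
Confirm numerically:
  x=-3.707: |R|=0.75513 <1
  x=-3.260: |R|=0.64813 <1
  x=-2.588: |R|=0.45688 <1
  x=-2.312: |R|=0.36514 <1
  x=-5.548: |R|=1.08227 >1
  x=-5.482: |R|=1.07290 >1
  x=-5.460: |R|=1.06975 >1
So |R|<1 on (-5.0000, 0).

(-5.0000, 0).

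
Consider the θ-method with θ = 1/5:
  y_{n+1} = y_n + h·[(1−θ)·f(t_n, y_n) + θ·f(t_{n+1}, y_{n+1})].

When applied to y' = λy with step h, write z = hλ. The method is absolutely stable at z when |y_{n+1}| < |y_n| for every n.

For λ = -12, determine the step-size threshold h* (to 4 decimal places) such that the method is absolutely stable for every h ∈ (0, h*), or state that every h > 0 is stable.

On y'=λy, z=hλ:
  y_{n+1} = y_n + z·[4/5·y_n + 1/5·y_{n+1}] ⇒ (1 − 1/5z)y_{n+1} = (1 + 4/5z)y_n
  so R(z) = (1 + 4/5z)/(1 − 1/5z).

Find x<0 with |R(x)|<1.
x=-1.67: |R|=0.2519
R=−1: 1+4/5x = −1+1/5x ⇒ -3/5x=2 ⇒ x=2/(-3/5)=-3.3333
Confirm numerically:
  x=-2.871: |R|=0.82378 <1
  x=-2.112: |R|=0.48481 <1
  x=-2.076: |R|=0.46693 <1
  x=-2.050: |R|=0.45390 <1
  x=-3.788: |R|=1.15521 >1
  x=-3.419: |R|=1.03053 >1
Interval (-3.3333, 0).

(-3.3333,0); λ=-12 ⇒ h* = (10/3)/12 = 0.2778.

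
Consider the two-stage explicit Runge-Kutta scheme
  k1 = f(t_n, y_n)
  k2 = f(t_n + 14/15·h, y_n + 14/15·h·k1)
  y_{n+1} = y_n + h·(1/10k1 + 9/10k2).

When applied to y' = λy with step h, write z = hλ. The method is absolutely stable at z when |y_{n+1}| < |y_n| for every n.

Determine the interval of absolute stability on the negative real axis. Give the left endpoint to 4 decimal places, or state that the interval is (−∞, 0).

z∈(-1.1905,0).

With y'=λy (z=hλ):
  k1=λy_n ⇒ h·k1=z·y_n;  k2=λ(1+14/15z)y_n ⇒ h·k2=z(1+14/15z)y_n
  y_{n+1}/y_n = 1 + 1/10z + 9/10z(1+14/15z) = 1 + z + 21/25z²
  Hence R(z) = 1 + z + 21/25z².

Find x<0 with |R(x)|<1.
x=-0.76: |R|=0.7252
R=1: x+21/25x²=0 ⇒ x=−25/21=-1.1905; min R=1−1/(4·21/25)=0.7024>−1
Confirm numerically:
  x=-0.862: |R|=0.76216 <1
  x=-0.685: |R|=0.70915 <1
  x=-0.658: |R|=0.70569 <1
  x=-0.493: |R|=0.71116 <1
  x=-1.723: |R|=1.77073 >1
  x=-1.377: |R|=1.21575 >1
  x=-1.349: |R|=1.17963 >1
So |R|<1 on (-1.1905, 0).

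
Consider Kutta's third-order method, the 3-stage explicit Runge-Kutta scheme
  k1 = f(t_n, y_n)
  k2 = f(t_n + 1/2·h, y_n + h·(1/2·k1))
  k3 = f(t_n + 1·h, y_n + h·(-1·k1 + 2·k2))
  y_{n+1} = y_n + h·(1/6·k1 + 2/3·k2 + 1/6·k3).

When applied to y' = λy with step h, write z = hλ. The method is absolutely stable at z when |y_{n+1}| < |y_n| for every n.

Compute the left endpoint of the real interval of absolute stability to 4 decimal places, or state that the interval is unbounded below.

With y'=λy (z=hλ):
  order 3, 3-stage ⇒ R(z)=1+z+z^2/2+z^3/6
  (e.g. R(-0.89)=0.38856, |R|=0.38856)

Solve |R(x)|<1 on ℝ⁻.
x=-0.89: |R|=0.3886
|R(-2.54)|=1.0454 |R(-2.49)|=0.9630 |R(-1.23)|=0.2163
Bisect:
  x_lo=-3.0556 |R|=2.1420  x_hi=-0.3127 |R|=0.7311
  mid=-1.68415 |R|=0.06211 →hi
  mid=-2.36985 |R|=0.78001 →hi
  mid=-2.71271 |R|=1.36035 →lo
  mid=-2.54128 |R|=1.04754 →lo
  mid=-2.45557 |R|=0.90843 →hi
  mid=-2.49842 |R|=0.97661 →hi
  mid=-2.51985 |R|=1.01172 →lo
  ...
  [-2.51282,-2.51265] ⇒ x*=-2.5127
Interval (-2.5127, 0).

z* = -2.5127.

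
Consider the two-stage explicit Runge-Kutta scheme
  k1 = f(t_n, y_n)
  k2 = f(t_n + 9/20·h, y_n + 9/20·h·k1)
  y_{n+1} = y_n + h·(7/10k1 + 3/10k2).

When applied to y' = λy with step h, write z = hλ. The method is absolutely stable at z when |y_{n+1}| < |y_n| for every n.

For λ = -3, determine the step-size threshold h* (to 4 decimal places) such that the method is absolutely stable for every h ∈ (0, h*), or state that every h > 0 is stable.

Set f=λy, z=hλ:
  k1=λy_n ⇒ h·k1=z·y_n;  k2=λ(1+9/20z)y_n ⇒ h·k2=z(1+9/20z)y_n
  y_{n+1}/y_n = 1 + 7/10z + 3/10z(1+9/20z) = 1 + z + 27/200z²
  R(z) = 1 + z + 27/200z².

Solve |R(x)|<1 on ℝ⁻.
x=-0.72: |R|=0.3500
R=1: x+27/200x²=0 ⇒ x=−200/27=-7.4074; min R=1−1/(4·27/200)=-0.8519>−1
Confirm numerically:
  x=-6.769: |R|=0.41661 <1
  x=-5.795: |R|=0.26143 <1
  x=-5.587: |R|=0.37303 <1
  x=-3.908: |R|=0.84622 <1
  x=-7.962: |R|=1.59611 >1
  x=-7.774: |R|=1.38474 >1
  x=-7.747: |R|=1.35516 >1
Stable set (-7.4074, 0).

(-7.4074,0); λ=-3 ⇒ h* = (200/27)/3 = 2.4691.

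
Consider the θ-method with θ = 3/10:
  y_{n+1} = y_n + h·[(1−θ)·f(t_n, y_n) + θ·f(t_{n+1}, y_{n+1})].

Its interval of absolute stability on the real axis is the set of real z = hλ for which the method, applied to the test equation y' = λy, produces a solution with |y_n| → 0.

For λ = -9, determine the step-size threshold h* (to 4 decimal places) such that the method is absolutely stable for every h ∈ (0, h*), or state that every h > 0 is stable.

(-5.0000,0); λ=-9 ⇒ h* = (5)/9 = 0.5556.

Set f=λy, z=hλ:
  y_{n+1} = y_n + z·[7/10·y_n + 3/10·y_{n+1}] ⇒ (1 − 3/10z)y_{n+1} = (1 + 7/10z)y_n
  R(z) = (1 + 7/10z)/(1 − 3/10z).

Find x<0 with |R(x)|<1.
x=-1.02: |R|=0.2190
R=−1: 1+7/10x = −1+3/10x ⇒ -2/5x=2 ⇒ x=2/(-2/5)=-5.0000
Confirm numerically:
  x=-4.624: |R|=0.93700 <1
  x=-4.524: |R|=0.91923 <1
  x=-3.536: |R|=0.71584 <1
  x=-2.061: |R|=0.27356 <1
  x=-5.331: |R|=1.05094 >1
  x=-5.198: |R|=1.03094 >1
Interval (-5.0000, 0).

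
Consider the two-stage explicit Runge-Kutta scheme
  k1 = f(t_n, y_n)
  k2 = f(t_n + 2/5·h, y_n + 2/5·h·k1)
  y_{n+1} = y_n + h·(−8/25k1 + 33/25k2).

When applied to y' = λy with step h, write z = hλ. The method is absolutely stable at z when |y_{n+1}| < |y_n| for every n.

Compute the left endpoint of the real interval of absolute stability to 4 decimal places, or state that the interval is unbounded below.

On y'=λy, z=hλ:
  k1=λy_n ⇒ h·k1=z·y_n;  k2=λ(1+2/5z)y_n ⇒ h·k2=z(1+2/5z)y_n
  y_{n+1}/y_n = 1 − 8/25z + 33/25z(1+2/5z) = 1 + z + 66/125z²
  so R(z) = 1 + z + 66/125z².

Need |R(x)|<1, x<0.
x=-0.75: |R|=0.5470
R=1: x+66/125x²=0 ⇒ x=−125/66=-1.8939; min R=1−1/(4·66/125)=0.5265>−1
Confirm numerically:
  x=-1.819: |R|=0.92803 <1
  x=-1.519: |R|=0.69929 <1
  x=-1.070: |R|=0.53451 <1
  x=-2.469: |R|=1.74967 >1
  x=-2.376: |R|=1.60476 >1
  x=-1.939: |R|=1.04613 >1
Stable set (-1.8939, 0).

left endpoint -1.8939.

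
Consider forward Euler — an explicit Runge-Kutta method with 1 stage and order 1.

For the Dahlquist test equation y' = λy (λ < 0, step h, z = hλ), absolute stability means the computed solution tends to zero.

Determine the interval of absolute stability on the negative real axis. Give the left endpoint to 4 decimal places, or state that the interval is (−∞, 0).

Test eqn y'=λy, z=hλ:
  order 1, 1-stage ⇒ R(z)=1+z
  (e.g. R(-1.39)=-0.39000, |R|=0.39000)

Need |R(x)|<1, x<0.
x=-1.39: |R|=0.3900
|R(-1.61)|=0.6100 |R(-1.52)|=0.5200 |R(-0.67)|=0.3300
Bisect:
  x_lo=-2.6011 |R|=1.6011  x_hi=-0.2682 |R|=0.7318
  mid=-1.43463 |R|=0.43463 →hi
  mid=-2.01786 |R|=1.01786 →lo
  mid=-1.72625 |R|=0.72625 →hi
  mid=-1.87205 |R|=0.87205 →hi
  mid=-1.94496 |R|=0.94496 →hi
  mid=-1.98141 |R|=0.98141 →hi
  mid=-1.99963 |R|=0.99963 →hi
  mid=-2.00875 |R|=1.00875 →lo
  ...
  [-2.00006,-1.99992] ⇒ x*=-2.0000
So |R|<1 on (-2.0000, 0).

z∈(-2.0000,0).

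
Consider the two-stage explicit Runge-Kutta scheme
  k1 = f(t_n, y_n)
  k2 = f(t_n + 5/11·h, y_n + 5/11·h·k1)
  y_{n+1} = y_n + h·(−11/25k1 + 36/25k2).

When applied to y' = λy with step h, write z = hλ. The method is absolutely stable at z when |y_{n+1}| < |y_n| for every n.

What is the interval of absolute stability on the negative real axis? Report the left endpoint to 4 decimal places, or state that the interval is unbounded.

Test eqn y'=λy, z=hλ:
  k1=λy_n ⇒ h·k1=z·y_n;  k2=λ(1+5/11z)y_n ⇒ h·k2=z(1+5/11z)y_n
  y_{n+1}/y_n = 1 − 11/25z + 36/25z(1+5/11z) = 1 + z + 36/55z²
  R(z) = 1 + z + 36/55z².

Solve |R(x)|<1 on ℝ⁻.
x=-0.88: |R|=0.6269
R=1: x+36/55x²=0 ⇒ x=−55/36=-1.5278; min R=1−1/(4·36/55)=0.6181>−1
Confirm numerically:
  x=-1.223: |R|=0.75602 <1
  x=-1.129: |R|=0.70531 <1
  x=-1.125: |R|=0.70341 <1
  x=-0.684: |R|=0.62223 <1
  x=-1.860: |R|=1.40447 >1
  x=-1.706: |R|=1.19901 >1
Interval (-1.5278, 0).

(-1.5278, 0).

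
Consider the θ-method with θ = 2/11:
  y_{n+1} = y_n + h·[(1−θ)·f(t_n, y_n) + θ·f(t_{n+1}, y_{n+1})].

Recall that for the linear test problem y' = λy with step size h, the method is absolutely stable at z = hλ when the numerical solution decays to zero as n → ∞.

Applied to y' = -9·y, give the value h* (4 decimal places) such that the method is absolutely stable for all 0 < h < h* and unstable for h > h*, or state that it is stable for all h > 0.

With y'=λy (z=hλ):
  y_{n+1} = y_n + z·[9/11·y_n + 2/11·y_{n+1}] ⇒ (1 − 2/11z)y_{n+1} = (1 + 9/11z)y_n
  so R(z) = (1 + 9/11z)/(1 − 2/11z).

Need |R(x)|<1, x<0.
x=-1.32: |R|=0.0645
R=−1: 1+9/11x = −1+2/11x ⇒ -7/11x=2 ⇒ x=2/(-7/11)=-3.1429
Confirm numerically:
  x=-3.070: |R|=0.97025 <1
  x=-2.381: |R|=0.66165 <1
  x=-1.354: |R|=0.08652 <1
  x=-3.487: |R|=1.13403 >1
  x=-3.405: |R|=1.10303 >1
  x=-3.321: |R|=1.07068 >1
Interval (-3.1429, 0).

(-3.1429,0); λ=-9 ⇒ h* = (22/7)/9 = 0.3492.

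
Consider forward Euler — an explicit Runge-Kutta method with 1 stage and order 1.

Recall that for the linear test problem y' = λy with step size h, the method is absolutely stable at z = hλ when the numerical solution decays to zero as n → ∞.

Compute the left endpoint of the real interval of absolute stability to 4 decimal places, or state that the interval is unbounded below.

Test eqn y'=λy, z=hλ:
  order 1, 1-stage ⇒ R(z)=1+z
  (e.g. R(-0.36)=0.64000, |R|=0.64000)

Need |R(x)|<1, x<0.
x=-0.36: |R|=0.6400
|R(-2.09)|=1.0900 |R(-1.18)|=0.1800 |R(-0.5)|=0.5000
Bisect:
  x_lo=-2.7288 |R|=1.7288  x_hi=-0.2193 |R|=0.7807
  mid=-1.47406 |R|=0.47406 →hi
  mid=-2.10143 |R|=1.10143 →lo
  mid=-1.78774 |R|=0.78774 →hi
  mid=-1.94459 |R|=0.94459 →hi
  mid=-2.02301 |R|=1.02301 →lo
  mid=-1.98380 |R|=0.98380 →hi
  mid=-2.00340 |R|=1.00340 →lo
  mid=-1.99360 |R|=0.99360 →hi
  mid=-1.99850 |R|=0.99850 →hi
  mid=-2.00095 |R|=1.00095 →lo
  ...
  [-2.00003,-1.99988] ⇒ x*=-2.0000
So |R|<1 on (-2.0000, 0).

left endpoint -2.0000.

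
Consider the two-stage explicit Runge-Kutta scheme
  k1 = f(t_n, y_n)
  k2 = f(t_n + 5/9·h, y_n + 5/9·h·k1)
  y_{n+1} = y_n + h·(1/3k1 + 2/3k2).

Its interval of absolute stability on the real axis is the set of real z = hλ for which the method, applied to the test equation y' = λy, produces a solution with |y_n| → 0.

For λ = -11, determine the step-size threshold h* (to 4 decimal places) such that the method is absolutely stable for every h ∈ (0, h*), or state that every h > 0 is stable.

(-2.7000,0); λ=-11 ⇒ h* = (27/10)/11 = 0.2455.

On y'=λy, z=hλ:
  k1=λy_n ⇒ h·k1=z·y_n;  k2=λ(1+5/9z)y_n ⇒ h·k2=z(1+5/9z)y_n
  y_{n+1}/y_n = 1 + 1/3z + 2/3z(1+5/9z) = 1 + z + 10/27z²
  so R(z) = 1 + z + 10/27z².

Find x<0 with |R(x)|<1.
x=-1.69: |R|=0.3678
R=1: x+10/27x²=0 ⇒ x=−27/10=-2.7000; min R=1−1/(4·10/27)=0.3250>−1
Confirm numerically:
  x=-2.206: |R|=0.59638 <1
  x=-1.800: |R|=0.40000 <1
  x=-1.290: |R|=0.32633 <1
  x=-1.126: |R|=0.34358 <1
  x=-3.095: |R|=1.45279 >1
  x=-2.843: |R|=1.15057 >1
  x=-2.810: |R|=1.11448 >1
Interval (-2.7000, 0).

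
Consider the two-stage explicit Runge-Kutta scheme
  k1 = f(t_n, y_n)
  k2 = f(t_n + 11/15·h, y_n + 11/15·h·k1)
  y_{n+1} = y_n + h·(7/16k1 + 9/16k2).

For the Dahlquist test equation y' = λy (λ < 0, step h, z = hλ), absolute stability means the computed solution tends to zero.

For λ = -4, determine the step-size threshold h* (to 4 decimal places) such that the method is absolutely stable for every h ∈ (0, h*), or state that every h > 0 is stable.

Test eqn y'=λy, z=hλ:
  k1=λy_n ⇒ h·k1=z·y_n;  k2=λ(1+11/15z)y_n ⇒ h·k2=z(1+11/15z)y_n
  y_{n+1}/y_n = 1 + 7/16z + 9/16z(1+11/15z) = 1 + z + 33/80z²
  R(z) = 1 + z + 33/80z².

Need |R(x)|<1, x<0.
x=-1.3: |R|=0.3971
R=1: x+33/80x²=0 ⇒ x=−80/33=-2.4242; min R=1−1/(4·33/80)=0.3939>−1
Confirm numerically:
  x=-1.969: |R|=0.63025 <1
  x=-1.293: |R|=0.39664 <1
  x=-0.979: |R|=0.41636 <1
  x=-2.737: |R|=1.35311 >1
  x=-2.670: |R|=1.27067 >1
So |R|<1 on (-2.4242, 0).

(-2.4242,0); λ=-4 ⇒ h* = (80/33)/4 = 0.6061.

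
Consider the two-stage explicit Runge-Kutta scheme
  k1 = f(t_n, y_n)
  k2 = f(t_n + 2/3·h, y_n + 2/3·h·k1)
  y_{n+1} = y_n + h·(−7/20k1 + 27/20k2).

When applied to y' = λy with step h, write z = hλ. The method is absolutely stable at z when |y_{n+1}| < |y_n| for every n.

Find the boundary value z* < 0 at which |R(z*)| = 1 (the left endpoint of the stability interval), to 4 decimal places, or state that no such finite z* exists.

Test eqn y'=λy, z=hλ:
  k1=λy_n ⇒ h·k1=z·y_n;  k2=λ(1+2/3z)y_n ⇒ h·k2=z(1+2/3z)y_n
  y_{n+1}/y_n = 1 − 7/20z + 27/20z(1+2/3z) = 1 + z + 9/10z²
  Hence R(z) = 1 + z + 9/10z².

Solve |R(x)|<1 on ℝ⁻.
x=-1.18: |R|=1.0732
R=1: x+9/10x²=0 ⇒ x=−10/9=-1.1111; min R=1−1/(4·9/10)=0.7222>−1
Confirm numerically:
  x=-0.998: |R|=0.89840 <1
  x=-0.890: |R|=0.82289 <1
  x=-0.798: |R|=0.77512 <1
  x=-0.503: |R|=0.72471 <1
  x=-1.315: |R|=1.24130 >1
  x=-1.232: |R|=1.13404 >1
  x=-1.204: |R|=1.10065 >1
So |R|<1 on (-1.1111, 0).

left endpoint -1.1111.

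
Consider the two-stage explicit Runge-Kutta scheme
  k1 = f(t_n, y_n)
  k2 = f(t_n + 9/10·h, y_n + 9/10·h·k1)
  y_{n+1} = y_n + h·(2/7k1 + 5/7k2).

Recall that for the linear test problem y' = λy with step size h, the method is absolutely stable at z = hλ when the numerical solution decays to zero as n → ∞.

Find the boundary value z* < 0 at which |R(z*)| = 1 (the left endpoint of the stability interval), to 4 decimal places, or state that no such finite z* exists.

Test eqn y'=λy, z=hλ:
  k1=λy_n ⇒ h·k1=z·y_n;  k2=λ(1+9/10z)y_n ⇒ h·k2=z(1+9/10z)y_n
  y_{n+1}/y_n = 1 + 2/7z + 5/7z(1+9/10z) = 1 + z + 9/14z²
  so R(z) = 1 + z + 9/14z².

Need |R(x)|<1, x<0.
x=-0.62: |R|=0.6271
R=1: x+9/14x²=0 ⇒ x=−14/9=-1.5556; min R=1−1/(4·9/14)=0.6111>−1
Confirm numerically:
  x=-1.532: |R|=0.97680 <1
  x=-1.022: |R|=0.64945 <1
  x=-0.907: |R|=0.62185 <1
  x=-0.663: |R|=0.61958 <1
  x=-2.144: |R|=1.81104 >1
  x=-1.611: |R|=1.05742 >1
Stable set (-1.5556, 0).

z* = -1.5556.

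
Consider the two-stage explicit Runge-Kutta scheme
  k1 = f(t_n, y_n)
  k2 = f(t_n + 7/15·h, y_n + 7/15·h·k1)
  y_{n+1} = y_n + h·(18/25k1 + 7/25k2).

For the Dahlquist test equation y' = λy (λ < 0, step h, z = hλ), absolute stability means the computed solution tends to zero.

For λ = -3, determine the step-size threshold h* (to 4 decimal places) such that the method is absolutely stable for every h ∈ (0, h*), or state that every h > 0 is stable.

(-7.6531,0); λ=-3 ⇒ h* = (375/49)/3 = 2.5510.

With y'=λy (z=hλ):
  k1=λy_n ⇒ h·k1=z·y_n;  k2=λ(1+7/15z)y_n ⇒ h·k2=z(1+7/15z)y_n
  y_{n+1}/y_n = 1 + 18/25z + 7/25z(1+7/15z) = 1 + z + 49/375z²
  so R(z) = 1 + z + 49/375z².

Need |R(x)|<1, x<0.
x=-1.05: |R|=0.0941
R=1: x+49/375x²=0 ⇒ x=−375/49=-7.6531; min R=1−1/(4·49/375)=-0.9133>−1
Confirm numerically:
  x=-6.528: |R|=0.04033 <1
  x=-4.266: |R|=0.88803 <1
  x=-3.894: |R|=0.91267 <1
  x=-8.250: |R|=1.64350 >1
  x=-8.066: |R|=1.43522 >1
  x=-7.821: |R|=1.17162 >1
Interval (-7.6531, 0).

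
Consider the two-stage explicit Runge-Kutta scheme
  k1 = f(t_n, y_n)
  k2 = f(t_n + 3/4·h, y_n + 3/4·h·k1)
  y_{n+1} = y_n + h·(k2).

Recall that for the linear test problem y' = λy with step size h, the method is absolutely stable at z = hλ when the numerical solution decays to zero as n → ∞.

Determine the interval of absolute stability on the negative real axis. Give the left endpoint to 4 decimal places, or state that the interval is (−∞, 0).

On y'=λy, z=hλ:
  k1=λy_n ⇒ h·k1=z·y_n;  k2=λ(1+3/4z)y_n ⇒ h·k2=z(1+3/4z)y_n
  y_{n+1}/y_n = 1 + z(1+3/4z) = 1 + z + 3/4z²
  so R(z) = 1 + z + 3/4z².

Find x<0 with |R(x)|<1.
x=-0.68: |R|=0.6668
R=1: x+3/4x²=0 ⇒ x=−4/3=-1.3333; min R=1−1/(4·3/4)=0.6667>−1
Confirm numerically:
  x=-0.707: |R|=0.66789 <1
  x=-0.672: |R|=0.66669 <1
  x=-0.640: |R|=0.66720 <1
  x=-1.927: |R|=1.85800 >1
  x=-1.873: |R|=1.75810 >1
  x=-1.441: |R|=1.11636 >1
So |R|<1 on (-1.3333, 0).

z∈(-1.3333,0).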